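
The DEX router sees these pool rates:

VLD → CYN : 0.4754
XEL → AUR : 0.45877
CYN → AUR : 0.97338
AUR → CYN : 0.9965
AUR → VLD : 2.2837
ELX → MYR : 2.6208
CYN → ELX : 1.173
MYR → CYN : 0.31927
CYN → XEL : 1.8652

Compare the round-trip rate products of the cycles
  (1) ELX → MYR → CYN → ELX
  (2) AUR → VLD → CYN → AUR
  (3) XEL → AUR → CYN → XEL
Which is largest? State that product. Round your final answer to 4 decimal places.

1.0568

(1) 2.6208 × 0.31927 × 1.173 = 0.98150
(2) 2.2837 × 0.4754 × 0.97338 = 1.05677
(3) 0.45877 × 0.9965 × 1.8652 = 0.85270
Highest is cycle (2) at 1.0568 (>1, arbitrage).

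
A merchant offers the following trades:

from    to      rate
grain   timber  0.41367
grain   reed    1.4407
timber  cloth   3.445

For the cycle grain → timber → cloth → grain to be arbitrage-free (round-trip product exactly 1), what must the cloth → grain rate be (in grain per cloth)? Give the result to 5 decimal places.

Known legs of the cycle: 0.41367 × 3.445 = 1.42509315
For no arbitrage the full-cycle product must be 1, so the missing rate is 1 / 1.42509315 ≈ 0.7017085.

0.70171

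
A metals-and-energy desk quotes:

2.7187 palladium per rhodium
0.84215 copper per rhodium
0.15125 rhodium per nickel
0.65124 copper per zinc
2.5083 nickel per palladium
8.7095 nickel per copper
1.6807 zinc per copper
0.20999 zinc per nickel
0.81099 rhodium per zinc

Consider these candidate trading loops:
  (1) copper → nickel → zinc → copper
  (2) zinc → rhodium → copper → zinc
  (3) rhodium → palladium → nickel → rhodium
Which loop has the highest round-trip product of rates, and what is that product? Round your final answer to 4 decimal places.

1.1911

(1) 8.7095 × 0.20999 × 0.65124 = 1.19106
(2) 0.81099 × 0.84215 × 1.6807 = 1.14788
(3) 2.7187 × 2.5083 × 0.15125 = 1.03142
Highest is cycle (1) at 1.1911 (>1, arbitrage).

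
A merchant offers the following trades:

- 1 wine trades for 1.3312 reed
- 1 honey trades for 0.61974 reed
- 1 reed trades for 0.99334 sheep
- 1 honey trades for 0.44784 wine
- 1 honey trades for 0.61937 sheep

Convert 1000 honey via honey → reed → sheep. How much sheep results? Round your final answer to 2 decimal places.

1000 honey × 0.61974 = 619.74 reed
619.74 reed × 0.99334 = 615.6125316 sheep

615.61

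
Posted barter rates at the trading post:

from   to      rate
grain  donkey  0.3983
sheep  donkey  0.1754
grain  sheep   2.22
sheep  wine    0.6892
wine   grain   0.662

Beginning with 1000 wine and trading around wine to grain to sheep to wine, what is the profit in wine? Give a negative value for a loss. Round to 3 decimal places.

1000 wine × 0.662 = 662 grain
662 grain × 2.22 = 1469.64 sheep
1469.64 sheep × 0.6892 = 1012.875888 wine
Net change: 1012.875888 − 1000 = 12.875888 wine

12.876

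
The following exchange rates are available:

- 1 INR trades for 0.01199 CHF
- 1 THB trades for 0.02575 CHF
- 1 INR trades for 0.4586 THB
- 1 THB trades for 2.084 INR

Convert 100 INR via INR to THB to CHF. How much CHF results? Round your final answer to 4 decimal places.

1.1809

100 INR × 0.4586 = 45.86 THB
45.86 THB × 0.02575 = 1.180895 CHF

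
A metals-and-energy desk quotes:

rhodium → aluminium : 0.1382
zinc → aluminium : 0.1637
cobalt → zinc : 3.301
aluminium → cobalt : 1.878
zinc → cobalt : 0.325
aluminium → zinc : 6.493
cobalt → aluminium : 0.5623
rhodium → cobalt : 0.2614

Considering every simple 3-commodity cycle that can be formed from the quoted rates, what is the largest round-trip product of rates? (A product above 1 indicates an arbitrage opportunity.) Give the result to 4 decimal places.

cobalt→aluminium→zinc→cobalt: 0.5623 × 6.493 × 0.325 = 1.18658
cobalt→zinc→aluminium→cobalt: 3.301 × 0.1637 × 1.878 = 1.01482
Maximum is cobalt→aluminium→zinc→cobalt at 1.1866; arbitrage exists.

1.1866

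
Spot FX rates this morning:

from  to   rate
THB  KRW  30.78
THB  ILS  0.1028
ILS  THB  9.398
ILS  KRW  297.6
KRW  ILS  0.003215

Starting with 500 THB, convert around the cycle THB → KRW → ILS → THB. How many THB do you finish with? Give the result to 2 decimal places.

500 THB × 30.78 = 15390 KRW
15390 KRW × 0.003215 = 49.47885 ILS
49.47885 ILS × 9.398 = 465.0022323 THB

465.00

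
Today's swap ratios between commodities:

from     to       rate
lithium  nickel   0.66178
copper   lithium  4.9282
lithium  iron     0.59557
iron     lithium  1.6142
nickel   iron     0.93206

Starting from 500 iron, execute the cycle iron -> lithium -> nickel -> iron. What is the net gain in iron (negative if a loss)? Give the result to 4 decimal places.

500 iron × 1.6142 = 807.1 lithium
807.1 lithium × 0.66178 = 534.122638 nickel
534.122638 nickel × 0.93206 = 497.83434597428 iron
Net change: 497.83434597428 − 500 = -2.16565402572 iron

-2.1657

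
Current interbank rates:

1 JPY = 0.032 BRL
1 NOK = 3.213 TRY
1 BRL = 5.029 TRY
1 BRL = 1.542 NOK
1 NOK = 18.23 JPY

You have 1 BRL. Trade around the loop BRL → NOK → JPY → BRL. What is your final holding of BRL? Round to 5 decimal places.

0.89954

1 BRL × 1.542 = 1.542 NOK
1.542 NOK × 18.23 = 28.11066 JPY
28.11066 JPY × 0.032 = 0.89954112 BRL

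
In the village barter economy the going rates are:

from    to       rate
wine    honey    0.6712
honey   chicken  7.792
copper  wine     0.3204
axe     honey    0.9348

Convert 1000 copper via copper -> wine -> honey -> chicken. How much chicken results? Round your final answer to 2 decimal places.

1000 copper × 0.3204 = 320.4 wine
320.4 wine × 0.6712 = 215.05248 honey
215.05248 honey × 7.792 = 1675.68892416 chicken

1675.69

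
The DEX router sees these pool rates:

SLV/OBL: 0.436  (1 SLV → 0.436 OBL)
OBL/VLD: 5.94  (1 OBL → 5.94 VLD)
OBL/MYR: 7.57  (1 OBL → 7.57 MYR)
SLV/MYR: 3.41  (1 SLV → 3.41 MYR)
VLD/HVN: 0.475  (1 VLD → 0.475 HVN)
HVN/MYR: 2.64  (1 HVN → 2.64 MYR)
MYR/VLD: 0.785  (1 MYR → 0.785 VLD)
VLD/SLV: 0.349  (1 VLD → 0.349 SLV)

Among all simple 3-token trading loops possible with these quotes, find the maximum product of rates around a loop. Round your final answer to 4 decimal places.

VLD→HVN→MYR→VLD: 0.475 × 2.64 × 0.785 = 0.98439
VLD→SLV→MYR→VLD: 0.349 × 3.41 × 0.785 = 0.93422
VLD→SLV→OBL→VLD: 0.349 × 0.436 × 5.94 = 0.90385
Maximum is VLD→HVN→MYR→VLD at 0.9844; no arbitrage — every cycle loses value.

0.9844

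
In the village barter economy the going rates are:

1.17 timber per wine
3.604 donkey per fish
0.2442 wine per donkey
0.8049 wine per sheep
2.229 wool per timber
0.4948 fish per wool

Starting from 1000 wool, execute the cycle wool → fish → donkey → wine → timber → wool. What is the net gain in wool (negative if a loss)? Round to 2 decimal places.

1000 wool × 0.4948 = 494.8 fish
494.8 fish × 3.604 = 1783.2592 donkey
1783.2592 donkey × 0.2442 = 435.47189664 wine
435.47189664 wine × 1.17 = 509.5021190688 timber
509.5021190688 timber × 2.229 = 1135.6802234043552 wool
Net change: 1135.6802234043552 − 1000 = 135.6802234043552 wool

135.68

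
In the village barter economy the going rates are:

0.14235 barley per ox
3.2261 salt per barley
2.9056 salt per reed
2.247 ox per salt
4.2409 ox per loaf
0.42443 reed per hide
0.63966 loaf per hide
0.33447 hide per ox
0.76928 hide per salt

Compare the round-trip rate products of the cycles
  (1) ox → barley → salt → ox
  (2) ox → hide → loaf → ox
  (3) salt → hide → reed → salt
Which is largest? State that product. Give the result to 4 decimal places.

1.0319

(1) 0.14235 × 3.2261 × 2.247 = 1.03190
(2) 0.33447 × 0.63966 × 4.2409 = 0.90733
(3) 0.76928 × 0.42443 × 2.9056 = 0.94869
Highest is cycle (1) at 1.0319 (>1, arbitrage).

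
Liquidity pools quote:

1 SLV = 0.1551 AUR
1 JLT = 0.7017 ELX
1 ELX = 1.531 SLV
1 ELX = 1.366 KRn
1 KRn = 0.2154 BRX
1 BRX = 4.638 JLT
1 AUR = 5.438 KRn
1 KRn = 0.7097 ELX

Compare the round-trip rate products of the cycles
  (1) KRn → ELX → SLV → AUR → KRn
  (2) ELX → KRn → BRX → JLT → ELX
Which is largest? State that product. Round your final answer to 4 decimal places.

0.9576

(1) 0.7097 × 1.531 × 0.1551 × 5.438 = 0.91643
(2) 1.366 × 0.2154 × 4.638 × 0.7017 = 0.95759
Highest is cycle (2) at 0.9576 (≤1, no arbitrage).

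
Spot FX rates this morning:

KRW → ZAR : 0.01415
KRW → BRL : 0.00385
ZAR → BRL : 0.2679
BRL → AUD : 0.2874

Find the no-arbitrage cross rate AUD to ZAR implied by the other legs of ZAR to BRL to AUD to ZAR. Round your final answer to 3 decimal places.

Known legs of the cycle: 0.2679 × 0.2874 = 0.07699446
For no arbitrage the full-cycle product must be 1, so the missing rate is 1 / 0.07699446 ≈ 12.98795.

12.988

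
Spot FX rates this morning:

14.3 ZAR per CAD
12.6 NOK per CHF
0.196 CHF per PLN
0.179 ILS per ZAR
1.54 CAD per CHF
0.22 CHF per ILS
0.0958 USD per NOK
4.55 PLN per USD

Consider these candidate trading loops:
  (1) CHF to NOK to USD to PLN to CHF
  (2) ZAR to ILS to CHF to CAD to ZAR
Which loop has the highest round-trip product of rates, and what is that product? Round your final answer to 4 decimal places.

1.0765

(1) 12.6 × 0.0958 × 4.55 × 0.196 = 1.07647
(2) 0.179 × 0.22 × 1.54 × 14.3 = 0.86723
Highest is cycle (1) at 1.0765 (>1, arbitrage).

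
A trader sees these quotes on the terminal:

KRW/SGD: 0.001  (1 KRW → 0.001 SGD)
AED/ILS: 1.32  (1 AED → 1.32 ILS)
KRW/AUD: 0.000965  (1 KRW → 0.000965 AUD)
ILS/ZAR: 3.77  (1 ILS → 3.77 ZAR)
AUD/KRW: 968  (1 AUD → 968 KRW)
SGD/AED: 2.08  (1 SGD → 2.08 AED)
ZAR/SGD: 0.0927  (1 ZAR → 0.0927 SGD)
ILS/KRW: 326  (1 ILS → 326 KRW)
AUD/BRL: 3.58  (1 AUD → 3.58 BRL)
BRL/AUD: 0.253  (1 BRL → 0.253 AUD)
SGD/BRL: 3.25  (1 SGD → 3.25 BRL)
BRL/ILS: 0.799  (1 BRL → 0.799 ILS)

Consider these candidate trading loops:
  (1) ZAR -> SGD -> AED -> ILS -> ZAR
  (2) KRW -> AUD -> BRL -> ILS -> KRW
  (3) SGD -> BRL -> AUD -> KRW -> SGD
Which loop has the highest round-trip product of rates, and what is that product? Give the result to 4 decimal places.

0.9595

(1) 0.0927 × 2.08 × 1.32 × 3.77 = 0.95953
(2) 0.000965 × 3.58 × 0.799 × 326 = 0.89986
(3) 3.25 × 0.253 × 968 × 0.001 = 0.79594
Highest is cycle (1) at 0.9595 (≤1, no arbitrage).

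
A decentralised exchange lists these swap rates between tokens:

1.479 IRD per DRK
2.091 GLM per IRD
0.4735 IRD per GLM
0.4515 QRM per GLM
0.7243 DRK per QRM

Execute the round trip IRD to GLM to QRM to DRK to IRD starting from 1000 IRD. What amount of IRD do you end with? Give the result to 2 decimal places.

1011.34

1000 IRD × 2.091 = 2091 GLM
2091 GLM × 0.4515 = 944.0865 QRM
944.0865 QRM × 0.7243 = 683.80185195 DRK
683.80185195 DRK × 1.479 = 1011.34293903405 IRD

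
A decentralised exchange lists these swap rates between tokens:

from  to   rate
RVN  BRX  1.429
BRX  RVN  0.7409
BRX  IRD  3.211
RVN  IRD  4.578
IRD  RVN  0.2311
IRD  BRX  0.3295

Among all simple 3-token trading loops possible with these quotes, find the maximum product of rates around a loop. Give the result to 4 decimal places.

BRX→RVN→IRD→BRX: 0.7409 × 4.578 × 0.3295 = 1.11761
BRX→IRD→RVN→BRX: 3.211 × 0.2311 × 1.429 = 1.06041
Maximum is BRX→RVN→IRD→BRX at 1.1176; arbitrage exists.

1.1176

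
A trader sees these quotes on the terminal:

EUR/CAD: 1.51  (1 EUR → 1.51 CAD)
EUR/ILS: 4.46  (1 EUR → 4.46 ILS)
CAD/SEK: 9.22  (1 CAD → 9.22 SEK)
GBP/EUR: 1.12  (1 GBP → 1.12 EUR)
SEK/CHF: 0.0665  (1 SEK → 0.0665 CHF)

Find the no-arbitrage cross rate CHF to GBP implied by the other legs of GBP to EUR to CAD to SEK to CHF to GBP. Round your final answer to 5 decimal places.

Known legs of the cycle: 1.12 × 1.51 × 9.22 × 0.0665 = 1.036925456
For no arbitrage the full-cycle product must be 1, so the missing rate is 1 / 1.036925456 ≈ 0.9643895.

0.96439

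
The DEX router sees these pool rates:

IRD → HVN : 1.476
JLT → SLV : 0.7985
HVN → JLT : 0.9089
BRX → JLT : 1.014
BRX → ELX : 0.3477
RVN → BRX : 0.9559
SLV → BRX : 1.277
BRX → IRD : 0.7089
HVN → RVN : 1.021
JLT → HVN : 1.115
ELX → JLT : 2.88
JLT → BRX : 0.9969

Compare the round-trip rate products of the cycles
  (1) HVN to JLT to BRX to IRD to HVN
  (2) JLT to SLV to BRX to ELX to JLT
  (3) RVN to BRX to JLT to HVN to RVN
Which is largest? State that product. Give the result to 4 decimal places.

(1) 0.9089 × 0.9969 × 0.7089 × 1.476 = 0.94807
(2) 0.7985 × 1.277 × 0.3477 × 2.88 = 1.02109
(3) 0.9559 × 1.014 × 1.115 × 1.021 = 1.10345
Highest is cycle (3) at 1.1034 (>1, arbitrage).

1.1034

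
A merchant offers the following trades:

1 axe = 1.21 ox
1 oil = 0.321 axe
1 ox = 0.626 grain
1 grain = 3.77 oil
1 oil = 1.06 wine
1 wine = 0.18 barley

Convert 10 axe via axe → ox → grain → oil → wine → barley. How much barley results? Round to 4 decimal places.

10 axe × 1.21 = 12.1 ox
12.1 ox × 0.626 = 7.5746 grain
7.5746 grain × 3.77 = 28.556242 oil
28.556242 oil × 1.06 = 30.26961652 wine
30.26961652 wine × 0.18 = 5.4485309736 barley

5.4485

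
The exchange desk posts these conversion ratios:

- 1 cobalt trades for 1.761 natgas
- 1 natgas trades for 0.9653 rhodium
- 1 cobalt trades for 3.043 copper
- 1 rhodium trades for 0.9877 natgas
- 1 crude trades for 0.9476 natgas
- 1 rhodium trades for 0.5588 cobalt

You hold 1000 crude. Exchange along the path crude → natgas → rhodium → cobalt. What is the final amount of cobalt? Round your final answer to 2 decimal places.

511.14

1000 crude × 0.9476 = 947.6 natgas
947.6 natgas × 0.9653 = 914.71828 rhodium
914.71828 rhodium × 0.5588 = 511.144574864 cobalt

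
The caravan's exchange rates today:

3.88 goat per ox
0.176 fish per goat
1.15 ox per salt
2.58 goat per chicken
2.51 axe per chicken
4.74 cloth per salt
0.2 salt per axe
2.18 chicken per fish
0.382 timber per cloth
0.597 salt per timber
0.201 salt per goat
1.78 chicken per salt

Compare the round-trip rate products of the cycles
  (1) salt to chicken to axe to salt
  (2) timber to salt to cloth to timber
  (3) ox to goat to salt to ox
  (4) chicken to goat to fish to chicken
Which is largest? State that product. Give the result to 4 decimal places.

(1) 1.78 × 2.51 × 0.2 = 0.89356
(2) 0.597 × 4.74 × 0.382 = 1.08098
(3) 3.88 × 0.201 × 1.15 = 0.89686
(4) 2.58 × 0.176 × 2.18 = 0.98989
Highest is cycle (2) at 1.0810 (>1, arbitrage).

1.0810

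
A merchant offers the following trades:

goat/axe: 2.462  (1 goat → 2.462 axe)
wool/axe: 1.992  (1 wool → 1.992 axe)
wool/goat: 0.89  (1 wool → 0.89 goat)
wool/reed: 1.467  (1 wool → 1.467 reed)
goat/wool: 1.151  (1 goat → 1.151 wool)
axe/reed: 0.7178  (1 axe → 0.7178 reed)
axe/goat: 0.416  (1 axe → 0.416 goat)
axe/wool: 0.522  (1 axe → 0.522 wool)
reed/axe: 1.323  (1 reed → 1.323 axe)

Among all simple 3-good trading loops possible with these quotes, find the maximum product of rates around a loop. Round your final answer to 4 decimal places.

wool→goat→axe→wool: 0.89 × 2.462 × 0.522 = 1.14380
wool→reed→axe→wool: 1.467 × 1.323 × 0.522 = 1.01312
wool→axe→goat→wool: 1.992 × 0.416 × 1.151 = 0.95380
Maximum is wool→goat→axe→wool at 1.1438; arbitrage exists.

1.1438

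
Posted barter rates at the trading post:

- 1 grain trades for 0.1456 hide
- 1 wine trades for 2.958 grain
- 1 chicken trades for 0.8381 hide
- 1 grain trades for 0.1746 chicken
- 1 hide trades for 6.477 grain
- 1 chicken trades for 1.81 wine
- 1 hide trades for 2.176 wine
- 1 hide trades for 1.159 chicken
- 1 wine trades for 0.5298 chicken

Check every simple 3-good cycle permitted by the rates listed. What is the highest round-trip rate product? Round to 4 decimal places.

0.9662

chicken→hide→wine→chicken: 0.8381 × 2.176 × 0.5298 = 0.96620
chicken→hide→grain→chicken: 0.8381 × 6.477 × 0.1746 = 0.94779
wine→grain→hide→wine: 2.958 × 0.1456 × 2.176 = 0.93717
chicken→wine→grain→chicken: 1.81 × 2.958 × 0.1746 = 0.93480
Maximum is chicken→hide→wine→chicken at 0.9662; no arbitrage — every cycle loses value.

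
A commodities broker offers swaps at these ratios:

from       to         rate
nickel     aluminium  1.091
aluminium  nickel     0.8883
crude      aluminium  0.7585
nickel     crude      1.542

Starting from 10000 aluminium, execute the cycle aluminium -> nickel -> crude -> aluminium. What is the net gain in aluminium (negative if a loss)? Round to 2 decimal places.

389.62

10000 aluminium × 0.8883 = 8883 nickel
8883 nickel × 1.542 = 13697.586 crude
13697.586 crude × 0.7585 = 10389.618981 aluminium
Net change: 10389.618981 − 10000 = 389.618981 aluminium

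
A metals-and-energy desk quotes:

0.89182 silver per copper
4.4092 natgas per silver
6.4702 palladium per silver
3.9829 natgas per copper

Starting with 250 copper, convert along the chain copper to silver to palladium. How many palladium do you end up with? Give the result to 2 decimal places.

250 copper × 0.89182 = 222.955 silver
222.955 silver × 6.4702 = 1442.563441 palladium

1442.56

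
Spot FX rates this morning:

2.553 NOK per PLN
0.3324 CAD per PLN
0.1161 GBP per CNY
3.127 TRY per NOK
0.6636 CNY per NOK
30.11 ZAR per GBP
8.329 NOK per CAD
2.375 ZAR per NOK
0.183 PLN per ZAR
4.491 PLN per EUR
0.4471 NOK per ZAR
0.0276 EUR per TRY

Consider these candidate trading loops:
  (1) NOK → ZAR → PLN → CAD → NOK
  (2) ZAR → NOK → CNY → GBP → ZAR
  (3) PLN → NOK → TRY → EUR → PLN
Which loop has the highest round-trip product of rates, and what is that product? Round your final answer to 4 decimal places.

(1) 2.375 × 0.183 × 0.3324 × 8.329 = 1.20329
(2) 0.4471 × 0.6636 × 0.1161 × 30.11 = 1.03718
(3) 2.553 × 3.127 × 0.0276 × 4.491 = 0.98953
Highest is cycle (1) at 1.2033 (>1, arbitrage).

1.2033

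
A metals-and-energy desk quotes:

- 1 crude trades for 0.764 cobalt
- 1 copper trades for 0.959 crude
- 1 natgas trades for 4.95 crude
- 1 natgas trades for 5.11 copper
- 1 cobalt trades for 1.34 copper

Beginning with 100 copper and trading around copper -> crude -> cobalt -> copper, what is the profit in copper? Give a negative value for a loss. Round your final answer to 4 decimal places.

100 copper × 0.959 = 95.9 crude
95.9 crude × 0.764 = 73.2676 cobalt
73.2676 cobalt × 1.34 = 98.178584 copper
Net change: 98.178584 − 100 = -1.821416 copper

-1.8214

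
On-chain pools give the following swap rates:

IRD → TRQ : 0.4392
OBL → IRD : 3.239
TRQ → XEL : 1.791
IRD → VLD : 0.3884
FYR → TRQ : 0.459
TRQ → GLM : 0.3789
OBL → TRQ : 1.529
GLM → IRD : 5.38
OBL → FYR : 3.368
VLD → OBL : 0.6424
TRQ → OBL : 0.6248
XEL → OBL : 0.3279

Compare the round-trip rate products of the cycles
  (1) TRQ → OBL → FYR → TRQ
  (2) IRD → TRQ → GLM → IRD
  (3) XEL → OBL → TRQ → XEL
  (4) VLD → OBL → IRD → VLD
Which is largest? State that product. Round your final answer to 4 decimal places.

(1) 0.6248 × 3.368 × 0.459 = 0.96589
(2) 0.4392 × 0.3789 × 5.38 = 0.89530
(3) 0.3279 × 1.529 × 1.791 = 0.89793
(4) 0.6424 × 3.239 × 0.3884 = 0.80816
Highest is cycle (1) at 0.9659 (≤1, no arbitrage).

0.9659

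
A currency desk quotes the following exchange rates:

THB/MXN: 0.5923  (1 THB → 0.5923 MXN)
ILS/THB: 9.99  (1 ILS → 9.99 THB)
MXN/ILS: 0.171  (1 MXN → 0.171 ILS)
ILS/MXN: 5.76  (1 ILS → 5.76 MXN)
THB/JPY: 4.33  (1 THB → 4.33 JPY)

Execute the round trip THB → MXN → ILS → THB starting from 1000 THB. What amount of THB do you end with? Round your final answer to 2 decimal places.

1011.82

1000 THB × 0.5923 = 592.3 MXN
592.3 MXN × 0.171 = 101.2833 ILS
101.2833 ILS × 9.99 = 1011.820167 THB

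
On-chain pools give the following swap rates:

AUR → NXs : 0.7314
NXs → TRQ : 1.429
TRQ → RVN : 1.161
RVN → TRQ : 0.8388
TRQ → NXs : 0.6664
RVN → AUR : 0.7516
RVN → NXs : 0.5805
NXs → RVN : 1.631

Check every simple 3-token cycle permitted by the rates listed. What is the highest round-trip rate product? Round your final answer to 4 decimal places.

NXs→TRQ→RVN→NXs: 1.429 × 1.161 × 0.5805 = 0.96309
NXs→RVN→TRQ→NXs: 1.631 × 0.8388 × 0.6664 = 0.91169
NXs→RVN→AUR→NXs: 1.631 × 0.7516 × 0.7314 = 0.89659
Maximum is NXs→TRQ→RVN→NXs at 0.9631; no arbitrage — every cycle loses value.

0.9631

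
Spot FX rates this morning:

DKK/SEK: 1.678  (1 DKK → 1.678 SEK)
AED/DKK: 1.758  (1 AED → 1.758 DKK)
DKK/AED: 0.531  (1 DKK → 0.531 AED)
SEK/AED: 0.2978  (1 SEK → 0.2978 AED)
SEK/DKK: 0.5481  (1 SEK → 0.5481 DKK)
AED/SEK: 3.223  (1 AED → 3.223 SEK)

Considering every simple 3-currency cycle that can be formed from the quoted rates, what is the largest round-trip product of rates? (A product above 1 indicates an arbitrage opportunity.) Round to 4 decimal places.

0.9380

SEK→DKK→AED→SEK: 0.5481 × 0.531 × 3.223 = 0.93803
SEK→AED→DKK→SEK: 0.2978 × 1.758 × 1.678 = 0.87849
Maximum is SEK→DKK→AED→SEK at 0.9380; no arbitrage — every cycle loses value.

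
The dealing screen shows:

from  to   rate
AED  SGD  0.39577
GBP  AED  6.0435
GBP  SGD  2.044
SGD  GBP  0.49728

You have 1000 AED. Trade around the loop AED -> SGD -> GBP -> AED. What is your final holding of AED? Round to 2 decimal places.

1000 AED × 0.39577 = 395.77 SGD
395.77 SGD × 0.49728 = 196.8085056 GBP
196.8085056 GBP × 6.0435 = 1189.4122035936 AED

1189.41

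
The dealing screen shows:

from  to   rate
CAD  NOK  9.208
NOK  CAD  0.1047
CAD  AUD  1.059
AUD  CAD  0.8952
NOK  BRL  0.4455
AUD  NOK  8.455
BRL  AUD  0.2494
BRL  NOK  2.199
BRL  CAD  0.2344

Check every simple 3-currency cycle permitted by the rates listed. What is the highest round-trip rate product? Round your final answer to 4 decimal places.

BRL→CAD→NOK→BRL: 0.2344 × 9.208 × 0.4455 = 0.96155
AUD→NOK→BRL→AUD: 8.455 × 0.4455 × 0.2494 = 0.93942
AUD→NOK→CAD→AUD: 8.455 × 0.1047 × 1.059 = 0.93747
Maximum is BRL→CAD→NOK→BRL at 0.9615; no arbitrage — every cycle loses value.

0.9615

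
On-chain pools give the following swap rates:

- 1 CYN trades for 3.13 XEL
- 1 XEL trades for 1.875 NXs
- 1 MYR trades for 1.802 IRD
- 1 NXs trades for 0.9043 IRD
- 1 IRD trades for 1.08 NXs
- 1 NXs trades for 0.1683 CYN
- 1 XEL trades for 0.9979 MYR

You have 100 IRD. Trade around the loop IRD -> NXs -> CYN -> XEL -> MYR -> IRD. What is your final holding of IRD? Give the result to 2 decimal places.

102.30

100 IRD × 1.08 = 108 NXs
108 NXs × 0.1683 = 18.1764 CYN
18.1764 CYN × 3.13 = 56.892132 XEL
56.892132 XEL × 0.9979 = 56.7726585228 MYR
56.7726585228 MYR × 1.802 = 102.3043306580856 IRD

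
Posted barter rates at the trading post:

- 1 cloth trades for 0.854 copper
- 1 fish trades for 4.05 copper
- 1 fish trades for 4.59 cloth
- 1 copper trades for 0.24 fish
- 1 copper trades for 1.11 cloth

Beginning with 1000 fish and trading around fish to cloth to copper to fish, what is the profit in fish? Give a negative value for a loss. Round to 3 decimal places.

1000 fish × 4.59 = 4590 cloth
4590 cloth × 0.854 = 3919.86 copper
3919.86 copper × 0.24 = 940.7664 fish
Net change: 940.7664 − 1000 = -59.2336 fish

-59.234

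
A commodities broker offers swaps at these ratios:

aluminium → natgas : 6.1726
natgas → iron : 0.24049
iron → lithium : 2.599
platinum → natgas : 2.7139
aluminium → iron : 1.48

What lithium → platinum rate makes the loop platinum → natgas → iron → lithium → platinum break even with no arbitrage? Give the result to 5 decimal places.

0.58953

Known legs of the cycle: 2.7139 × 0.24049 × 2.599 = 1.696278442789
For no arbitrage the full-cycle product must be 1, so the missing rate is 1 / 1.696278442789 ≈ 0.5895259.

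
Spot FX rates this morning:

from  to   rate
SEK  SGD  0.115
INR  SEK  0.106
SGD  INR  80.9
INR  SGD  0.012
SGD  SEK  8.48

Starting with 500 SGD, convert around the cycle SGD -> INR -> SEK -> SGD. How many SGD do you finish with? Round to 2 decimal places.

493.09

500 SGD × 80.9 = 40450 INR
40450 INR × 0.106 = 4287.7 SEK
4287.7 SEK × 0.115 = 493.0855 SGD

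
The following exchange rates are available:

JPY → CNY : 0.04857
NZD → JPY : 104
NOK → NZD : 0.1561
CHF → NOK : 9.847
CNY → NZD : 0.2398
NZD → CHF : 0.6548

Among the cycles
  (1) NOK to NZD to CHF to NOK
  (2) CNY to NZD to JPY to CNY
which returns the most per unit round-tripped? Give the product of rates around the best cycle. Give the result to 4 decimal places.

1.2113

(1) 0.1561 × 0.6548 × 9.847 = 1.00650
(2) 0.2398 × 104 × 0.04857 = 1.21130
Highest is cycle (2) at 1.2113 (>1, arbitrage).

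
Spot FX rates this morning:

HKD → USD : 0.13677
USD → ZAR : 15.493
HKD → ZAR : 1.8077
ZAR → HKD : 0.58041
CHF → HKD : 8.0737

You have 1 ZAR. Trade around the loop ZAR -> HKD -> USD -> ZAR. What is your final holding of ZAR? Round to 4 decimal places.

1 ZAR × 0.58041 = 0.58041 HKD
0.58041 HKD × 0.13677 = 0.0793826757 USD
0.0793826757 USD × 15.493 = 1.2298757946201 ZAR

1.2299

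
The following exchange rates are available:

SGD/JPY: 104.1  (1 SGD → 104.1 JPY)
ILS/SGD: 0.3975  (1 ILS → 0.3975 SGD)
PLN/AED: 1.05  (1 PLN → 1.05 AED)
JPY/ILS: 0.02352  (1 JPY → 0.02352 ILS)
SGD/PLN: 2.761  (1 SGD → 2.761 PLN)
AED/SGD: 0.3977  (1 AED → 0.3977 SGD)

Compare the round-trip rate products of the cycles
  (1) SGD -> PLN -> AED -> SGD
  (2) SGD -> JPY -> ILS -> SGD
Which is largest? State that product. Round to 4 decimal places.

(1) 2.761 × 1.05 × 0.3977 = 1.15295
(2) 104.1 × 0.02352 × 0.3975 = 0.97325
Highest is cycle (1) at 1.1530 (>1, arbitrage).

1.1530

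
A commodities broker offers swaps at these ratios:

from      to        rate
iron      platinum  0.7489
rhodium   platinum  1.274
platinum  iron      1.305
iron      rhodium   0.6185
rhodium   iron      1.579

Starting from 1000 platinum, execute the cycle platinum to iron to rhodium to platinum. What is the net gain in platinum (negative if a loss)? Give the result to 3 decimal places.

28.300

1000 platinum × 1.305 = 1305 iron
1305 iron × 0.6185 = 807.1425 rhodium
807.1425 rhodium × 1.274 = 1028.299545 platinum
Net change: 1028.299545 − 1000 = 28.299545 platinum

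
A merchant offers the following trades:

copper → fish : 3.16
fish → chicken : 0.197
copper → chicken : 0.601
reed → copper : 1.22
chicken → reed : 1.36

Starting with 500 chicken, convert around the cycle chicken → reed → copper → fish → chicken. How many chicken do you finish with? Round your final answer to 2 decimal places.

516.44

500 chicken × 1.36 = 680 reed
680 reed × 1.22 = 829.6 copper
829.6 copper × 3.16 = 2621.536 fish
2621.536 fish × 0.197 = 516.442592 chicken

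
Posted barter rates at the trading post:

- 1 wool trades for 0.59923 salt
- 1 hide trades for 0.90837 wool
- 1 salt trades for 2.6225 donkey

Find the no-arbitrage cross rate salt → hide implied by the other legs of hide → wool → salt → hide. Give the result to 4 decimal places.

1.8371

Known legs of the cycle: 0.90837 × 0.59923 = 0.5443225551
For no arbitrage the full-cycle product must be 1, so the missing rate is 1 / 0.5443225551 ≈ 1.837146.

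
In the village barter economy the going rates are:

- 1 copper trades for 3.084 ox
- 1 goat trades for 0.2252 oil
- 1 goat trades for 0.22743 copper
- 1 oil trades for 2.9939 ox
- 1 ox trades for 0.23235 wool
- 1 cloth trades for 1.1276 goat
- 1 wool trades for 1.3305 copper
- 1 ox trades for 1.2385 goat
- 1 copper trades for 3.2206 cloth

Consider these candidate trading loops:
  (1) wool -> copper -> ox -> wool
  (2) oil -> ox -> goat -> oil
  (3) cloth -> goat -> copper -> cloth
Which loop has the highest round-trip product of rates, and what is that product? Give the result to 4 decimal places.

0.9534

(1) 1.3305 × 3.084 × 0.23235 = 0.95339
(2) 2.9939 × 1.2385 × 0.2252 = 0.83503
(3) 1.1276 × 0.22743 × 3.2206 = 0.82592
Highest is cycle (1) at 0.9534 (≤1, no arbitrage).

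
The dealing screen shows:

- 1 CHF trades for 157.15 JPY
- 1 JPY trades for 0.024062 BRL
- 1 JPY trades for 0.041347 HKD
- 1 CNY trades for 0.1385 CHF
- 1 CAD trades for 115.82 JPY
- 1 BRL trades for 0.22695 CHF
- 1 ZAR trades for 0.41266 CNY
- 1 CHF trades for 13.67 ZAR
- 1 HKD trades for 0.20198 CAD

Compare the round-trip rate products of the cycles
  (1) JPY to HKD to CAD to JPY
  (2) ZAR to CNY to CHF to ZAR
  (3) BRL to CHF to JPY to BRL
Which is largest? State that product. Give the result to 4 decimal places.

(1) 0.041347 × 0.20198 × 115.82 = 0.96724
(2) 0.41266 × 0.1385 × 13.67 = 0.78129
(3) 0.22695 × 157.15 × 0.024062 = 0.85818
Highest is cycle (1) at 0.9672 (≤1, no arbitrage).

0.9672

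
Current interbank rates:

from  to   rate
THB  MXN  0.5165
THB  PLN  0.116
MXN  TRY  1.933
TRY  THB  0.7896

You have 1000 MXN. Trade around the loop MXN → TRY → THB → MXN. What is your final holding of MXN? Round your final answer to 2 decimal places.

1000 MXN × 1.933 = 1933 TRY
1933 TRY × 0.7896 = 1526.2968 THB
1526.2968 THB × 0.5165 = 788.3322972 MXN

788.33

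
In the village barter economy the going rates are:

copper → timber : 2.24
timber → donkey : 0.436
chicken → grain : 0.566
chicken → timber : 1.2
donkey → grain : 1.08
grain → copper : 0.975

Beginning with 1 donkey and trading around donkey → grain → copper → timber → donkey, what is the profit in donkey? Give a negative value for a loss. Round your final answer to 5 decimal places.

0.02840

1 donkey × 1.08 = 1.08 grain
1.08 grain × 0.975 = 1.053 copper
1.053 copper × 2.24 = 2.35872 timber
2.35872 timber × 0.436 = 1.02840192 donkey
Net change: 1.02840192 − 1 = 0.02840192 donkey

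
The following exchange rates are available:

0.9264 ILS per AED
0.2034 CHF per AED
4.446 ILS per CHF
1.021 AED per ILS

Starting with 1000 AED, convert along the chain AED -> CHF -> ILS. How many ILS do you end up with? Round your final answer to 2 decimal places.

904.32

1000 AED × 0.2034 = 203.4 CHF
203.4 CHF × 4.446 = 904.3164 ILS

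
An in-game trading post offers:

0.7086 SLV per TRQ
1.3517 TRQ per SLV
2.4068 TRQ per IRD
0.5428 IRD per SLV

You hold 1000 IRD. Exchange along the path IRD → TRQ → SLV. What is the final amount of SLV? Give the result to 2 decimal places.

1000 IRD × 2.4068 = 2406.8 TRQ
2406.8 TRQ × 0.7086 = 1705.45848 SLV

1705.46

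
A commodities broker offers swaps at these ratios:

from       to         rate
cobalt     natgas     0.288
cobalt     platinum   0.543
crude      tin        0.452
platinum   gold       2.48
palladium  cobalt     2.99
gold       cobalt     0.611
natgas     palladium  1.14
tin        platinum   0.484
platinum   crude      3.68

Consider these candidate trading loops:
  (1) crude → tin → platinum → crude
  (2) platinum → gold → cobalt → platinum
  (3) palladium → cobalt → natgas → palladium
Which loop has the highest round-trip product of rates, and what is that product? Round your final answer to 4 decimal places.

0.9817

(1) 0.452 × 0.484 × 3.68 = 0.80507
(2) 2.48 × 0.611 × 0.543 = 0.82280
(3) 2.99 × 0.288 × 1.14 = 0.98168
Highest is cycle (3) at 0.9817 (≤1, no arbitrage).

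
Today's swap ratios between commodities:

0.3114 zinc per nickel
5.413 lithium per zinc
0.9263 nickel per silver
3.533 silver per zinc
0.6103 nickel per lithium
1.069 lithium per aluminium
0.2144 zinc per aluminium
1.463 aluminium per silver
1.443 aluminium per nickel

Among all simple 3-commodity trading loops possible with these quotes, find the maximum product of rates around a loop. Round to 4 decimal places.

silver→aluminium→zinc→silver: 1.463 × 0.2144 × 3.533 = 1.10819
lithium→nickel→zinc→lithium: 0.6103 × 0.3114 × 5.413 = 1.02873
silver→nickel→zinc→silver: 0.9263 × 0.3114 × 3.533 = 1.01909
lithium→nickel→aluminium→lithium: 0.6103 × 1.443 × 1.069 = 0.94143
Maximum is silver→aluminium→zinc→silver at 1.1082; arbitrage exists.

1.1082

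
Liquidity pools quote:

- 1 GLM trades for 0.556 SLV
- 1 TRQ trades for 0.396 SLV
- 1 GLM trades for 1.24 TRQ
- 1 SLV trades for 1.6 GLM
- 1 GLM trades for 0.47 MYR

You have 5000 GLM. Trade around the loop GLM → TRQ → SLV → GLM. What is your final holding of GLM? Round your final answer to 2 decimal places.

5000 GLM × 1.24 = 6200 TRQ
6200 TRQ × 0.396 = 2455.2 SLV
2455.2 SLV × 1.6 = 3928.32 GLM

3928.32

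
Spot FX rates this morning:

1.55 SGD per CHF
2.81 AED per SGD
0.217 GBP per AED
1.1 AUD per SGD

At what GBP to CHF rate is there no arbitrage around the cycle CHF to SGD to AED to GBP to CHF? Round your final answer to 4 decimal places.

Known legs of the cycle: 1.55 × 2.81 × 0.217 = 0.9451435
For no arbitrage the full-cycle product must be 1, so the missing rate is 1 / 0.9451435 ≈ 1.058040.

1.0580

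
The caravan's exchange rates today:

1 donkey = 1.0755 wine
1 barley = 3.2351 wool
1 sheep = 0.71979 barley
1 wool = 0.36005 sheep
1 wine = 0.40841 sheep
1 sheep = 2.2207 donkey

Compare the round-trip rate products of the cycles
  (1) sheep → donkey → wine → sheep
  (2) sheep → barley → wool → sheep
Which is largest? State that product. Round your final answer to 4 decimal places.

(1) 2.2207 × 1.0755 × 0.40841 = 0.97543
(2) 0.71979 × 3.2351 × 0.36005 = 0.83841
Highest is cycle (1) at 0.9754 (≤1, no arbitrage).

0.9754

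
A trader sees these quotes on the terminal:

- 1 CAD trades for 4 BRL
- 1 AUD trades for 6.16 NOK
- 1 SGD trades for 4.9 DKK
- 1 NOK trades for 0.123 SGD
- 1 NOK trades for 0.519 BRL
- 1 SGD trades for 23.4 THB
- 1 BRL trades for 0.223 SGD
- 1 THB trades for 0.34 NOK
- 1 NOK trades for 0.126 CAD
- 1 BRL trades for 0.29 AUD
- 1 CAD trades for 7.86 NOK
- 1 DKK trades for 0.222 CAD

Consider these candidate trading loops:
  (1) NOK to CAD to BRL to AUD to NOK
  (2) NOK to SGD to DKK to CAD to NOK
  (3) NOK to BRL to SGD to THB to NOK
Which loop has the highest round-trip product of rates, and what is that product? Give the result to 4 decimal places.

1.0517

(1) 0.126 × 4 × 0.29 × 6.16 = 0.90035
(2) 0.123 × 4.9 × 0.222 × 7.86 = 1.05166
(3) 0.519 × 0.223 × 23.4 × 0.34 = 0.92080
Highest is cycle (2) at 1.0517 (>1, arbitrage).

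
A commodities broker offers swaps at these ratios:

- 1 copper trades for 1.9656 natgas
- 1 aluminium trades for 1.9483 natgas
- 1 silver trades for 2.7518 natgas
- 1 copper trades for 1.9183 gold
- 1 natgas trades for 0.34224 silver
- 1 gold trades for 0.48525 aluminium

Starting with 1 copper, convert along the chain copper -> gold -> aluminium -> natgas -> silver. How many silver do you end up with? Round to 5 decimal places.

0.62068

1 copper × 1.9183 = 1.9183 gold
1.9183 gold × 0.48525 = 0.930855075 aluminium
0.930855075 aluminium × 1.9483 = 1.8135849426225 natgas
1.8135849426225 natgas × 0.34224 = 0.6206813107631244 silver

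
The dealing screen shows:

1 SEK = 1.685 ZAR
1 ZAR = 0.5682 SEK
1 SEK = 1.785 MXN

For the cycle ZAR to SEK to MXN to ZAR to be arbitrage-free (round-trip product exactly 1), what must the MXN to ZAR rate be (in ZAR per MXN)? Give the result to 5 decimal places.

0.98596

Known legs of the cycle: 0.5682 × 1.785 = 1.014237
For no arbitrage the full-cycle product must be 1, so the missing rate is 1 / 1.014237 ≈ 0.9859628.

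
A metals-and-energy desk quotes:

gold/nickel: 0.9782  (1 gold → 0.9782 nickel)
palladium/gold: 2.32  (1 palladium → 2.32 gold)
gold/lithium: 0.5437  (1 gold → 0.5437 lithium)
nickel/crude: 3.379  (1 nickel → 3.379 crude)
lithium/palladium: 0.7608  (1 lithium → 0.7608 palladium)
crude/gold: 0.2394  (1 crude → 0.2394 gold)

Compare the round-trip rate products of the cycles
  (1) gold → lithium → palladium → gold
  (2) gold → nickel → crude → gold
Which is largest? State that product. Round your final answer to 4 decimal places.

0.9597

(1) 0.5437 × 0.7608 × 2.32 = 0.95966
(2) 0.9782 × 3.379 × 0.2394 = 0.79130
Highest is cycle (1) at 0.9597 (≤1, no arbitrage).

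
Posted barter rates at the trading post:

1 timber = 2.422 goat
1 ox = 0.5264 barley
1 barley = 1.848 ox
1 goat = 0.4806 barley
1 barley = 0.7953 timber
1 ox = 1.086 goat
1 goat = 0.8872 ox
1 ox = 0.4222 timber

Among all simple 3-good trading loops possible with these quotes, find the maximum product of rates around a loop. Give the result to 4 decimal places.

0.9645

barley→ox→goat→barley: 1.848 × 1.086 × 0.4806 = 0.96453
barley→timber→goat→barley: 0.7953 × 2.422 × 0.4806 = 0.92574
timber→goat→ox→timber: 2.422 × 0.8872 × 0.4222 = 0.90722
Maximum is barley→ox→goat→barley at 0.9645; no arbitrage — every cycle loses value.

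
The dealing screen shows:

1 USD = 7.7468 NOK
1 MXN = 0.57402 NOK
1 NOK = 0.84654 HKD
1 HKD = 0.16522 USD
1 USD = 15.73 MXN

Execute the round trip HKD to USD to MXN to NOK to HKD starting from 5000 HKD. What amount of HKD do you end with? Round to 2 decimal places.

5000 HKD × 0.16522 = 826.1 USD
826.1 USD × 15.73 = 12994.553 MXN
12994.553 MXN × 0.57402 = 7459.13331306 NOK
7459.13331306 NOK × 0.84654 = 6314.4547148378124 HKD

6314.45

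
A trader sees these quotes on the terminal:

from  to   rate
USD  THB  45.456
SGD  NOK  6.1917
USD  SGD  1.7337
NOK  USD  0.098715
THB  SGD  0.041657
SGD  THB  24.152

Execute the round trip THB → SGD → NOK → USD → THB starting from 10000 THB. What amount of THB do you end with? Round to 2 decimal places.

10000 THB × 0.041657 = 416.57 SGD
416.57 SGD × 6.1917 = 2579.276469 NOK
2579.276469 NOK × 0.098715 = 254.613276637335 USD
254.613276637335 USD × 45.456 = 11573.70110282669976 THB

11573.70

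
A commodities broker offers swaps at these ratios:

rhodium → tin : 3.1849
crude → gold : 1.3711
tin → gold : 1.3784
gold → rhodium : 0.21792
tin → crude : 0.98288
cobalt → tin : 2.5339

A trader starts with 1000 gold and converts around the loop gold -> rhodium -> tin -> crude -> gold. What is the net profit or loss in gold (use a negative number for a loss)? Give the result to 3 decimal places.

-64.675

1000 gold × 0.21792 = 217.92 rhodium
217.92 rhodium × 3.1849 = 694.053408 tin
694.053408 tin × 0.98288 = 682.17121365504 crude
682.17121365504 crude × 1.3711 = 935.324951042425344 gold
Net change: 935.324951042425344 − 1000 = -64.675048957574656 gold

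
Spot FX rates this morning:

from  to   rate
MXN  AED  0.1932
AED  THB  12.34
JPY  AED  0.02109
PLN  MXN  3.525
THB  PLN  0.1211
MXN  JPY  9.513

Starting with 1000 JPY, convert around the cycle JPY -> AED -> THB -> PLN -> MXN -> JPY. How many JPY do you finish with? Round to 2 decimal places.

1000 JPY × 0.02109 = 21.09 AED
21.09 AED × 12.34 = 260.2506 THB
260.2506 THB × 0.1211 = 31.51634766 PLN
31.51634766 PLN × 3.525 = 111.0951255015 MXN
111.0951255015 MXN × 9.513 = 1056.8479288957695 JPY

1056.85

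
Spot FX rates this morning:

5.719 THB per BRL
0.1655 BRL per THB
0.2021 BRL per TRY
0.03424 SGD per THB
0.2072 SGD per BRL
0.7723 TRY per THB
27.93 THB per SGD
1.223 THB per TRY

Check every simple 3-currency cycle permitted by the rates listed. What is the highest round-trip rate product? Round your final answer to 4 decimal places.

THB→BRL→SGD→THB: 0.1655 × 0.2072 × 27.93 = 0.95776
TRY→BRL→THB→TRY: 0.2021 × 5.719 × 0.7723 = 0.89263
Maximum is THB→BRL→SGD→THB at 0.9578; no arbitrage — every cycle loses value.

0.9578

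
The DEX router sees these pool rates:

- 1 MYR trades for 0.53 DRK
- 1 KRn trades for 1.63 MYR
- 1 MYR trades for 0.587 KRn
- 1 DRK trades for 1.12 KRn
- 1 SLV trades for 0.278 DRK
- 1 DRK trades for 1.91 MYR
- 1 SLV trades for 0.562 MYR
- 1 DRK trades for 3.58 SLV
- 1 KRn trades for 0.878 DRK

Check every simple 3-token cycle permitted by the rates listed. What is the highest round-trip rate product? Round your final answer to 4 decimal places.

1.0663

MYR→DRK→SLV→MYR: 0.53 × 3.58 × 0.562 = 1.06634
KRn→DRK→MYR→KRn: 0.878 × 1.91 × 0.587 = 0.98439
KRn→MYR→DRK→KRn: 1.63 × 0.53 × 1.12 = 0.96757
Maximum is MYR→DRK→SLV→MYR at 1.0663; arbitrage exists.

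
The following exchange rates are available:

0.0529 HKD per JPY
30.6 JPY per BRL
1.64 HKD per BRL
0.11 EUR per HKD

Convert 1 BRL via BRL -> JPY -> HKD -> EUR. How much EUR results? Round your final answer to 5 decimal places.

1 BRL × 30.6 = 30.6 JPY
30.6 JPY × 0.0529 = 1.61874 HKD
1.61874 HKD × 0.11 = 0.1780614 EUR

0.17806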